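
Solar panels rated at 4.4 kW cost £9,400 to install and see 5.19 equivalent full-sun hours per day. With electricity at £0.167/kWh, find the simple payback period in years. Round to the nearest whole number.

7 years

Daily generation = 4.4 kW × 5.19 h = 22.84 kWh
Annual generation = 22.84 × 365 = 8335.1 kWh
Annual savings = 8335.1 × £0.167 = £1,391.97
Payback = £9,400 / £1,391.97 = 6.75 years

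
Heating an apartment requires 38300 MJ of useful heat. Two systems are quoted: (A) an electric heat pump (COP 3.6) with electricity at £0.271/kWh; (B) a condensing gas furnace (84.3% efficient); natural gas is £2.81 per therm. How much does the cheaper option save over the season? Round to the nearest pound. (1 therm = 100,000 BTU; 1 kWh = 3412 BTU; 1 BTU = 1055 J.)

£409

Heat load = 38300 MJ = 38,300,000,000 J / 1055 = 36,303,318 BTU
Gas: input = 36,303,318 / 0.843 = 43,064,434 BTU = 430.6 therm → 430.6 × £2.81 = £1,210.11
Heat pump: 36,303,318 BTU / 3412 = 10,640 kWh heat; / 3.6 = 2,956 kWh in → × £0.271 = £800.95
Difference = |£1,210.11 − £800.95| = £409.16 ≈ £409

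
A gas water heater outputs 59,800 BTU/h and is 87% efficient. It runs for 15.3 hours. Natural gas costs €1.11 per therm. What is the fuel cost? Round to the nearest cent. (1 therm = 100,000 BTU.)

€11.67

Heat delivered = 59,800 BTU/h × 15.3 h = 914,940 BTU
Gas input = 914,940 / 0.87 = 1,051,655 BTU
= 1,051,655 / 100,000 = 10.52 therm
Cost = 10.52 × €1.11/therm = €11.67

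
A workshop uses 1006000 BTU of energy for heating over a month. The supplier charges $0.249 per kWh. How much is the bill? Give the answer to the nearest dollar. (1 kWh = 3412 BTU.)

1006000 BTU × (0.00029308 kWh/BTU) = 294.8 kWh
Cost = 294.8 kWh × $0.249/kWh = $73.42 ≈ $73

$73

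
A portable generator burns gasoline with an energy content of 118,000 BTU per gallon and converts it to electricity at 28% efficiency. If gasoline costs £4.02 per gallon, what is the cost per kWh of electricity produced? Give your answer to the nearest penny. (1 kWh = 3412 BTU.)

Electrical output per gallon = 118,000 BTU × 0.28 / 3412 BTU/kWh = 9.683 kWh
Cost per kWh = £4.02 / 9.683 kWh = £0.415

£0.42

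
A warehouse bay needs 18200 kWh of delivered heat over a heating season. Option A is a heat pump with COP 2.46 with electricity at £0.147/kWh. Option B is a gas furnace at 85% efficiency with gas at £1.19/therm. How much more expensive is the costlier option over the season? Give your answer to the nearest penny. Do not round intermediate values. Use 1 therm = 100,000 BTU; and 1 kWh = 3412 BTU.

£218.18

Heat load = 18200 kWh × 3412 = 62,098,400 BTU
Gas: input = 62,098,400 / 0.85 = 73,056,941 BTU = 730.6 therm → 730.6 × £1.19 = £869.38
Heat pump: 62,098,400 BTU / 3412 = 18,200 kWh heat; / 2.46 = 7,398 kWh in → × £0.147 = £1,087.56
Difference = |£869.38 − £1,087.56| = £218.18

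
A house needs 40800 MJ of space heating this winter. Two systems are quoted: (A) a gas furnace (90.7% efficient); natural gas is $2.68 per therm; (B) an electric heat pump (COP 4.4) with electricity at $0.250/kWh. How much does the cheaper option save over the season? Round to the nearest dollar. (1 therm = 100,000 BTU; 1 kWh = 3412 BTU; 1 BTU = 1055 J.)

$499

Heat load = 40800 MJ = 40,800,000,000 J / 1055 = 38,672,986 BTU
Gas: input = 38,672,986 / 0.907 = 42,638,353 BTU = 426.4 therm → 426.4 × $2.68 = $1,142.71
Heat pump: 38,672,986 BTU / 3412 = 11,330 kWh heat; / 4.4 = 2,576 kWh in → × $0.250 = $644.00
Difference = |$1,142.71 − $644.00| = $498.71 ≈ $499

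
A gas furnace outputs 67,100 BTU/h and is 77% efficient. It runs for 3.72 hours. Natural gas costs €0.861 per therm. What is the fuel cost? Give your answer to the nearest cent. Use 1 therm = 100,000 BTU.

Heat delivered = 67,100 BTU/h × 3.72 h = 249,612 BTU
Gas input = 249,612 / 0.77 = 324,171 BTU
= 324,171 / 100,000 = 3.242 therm
Cost = 3.242 × €0.861/therm = €2.79

€2.79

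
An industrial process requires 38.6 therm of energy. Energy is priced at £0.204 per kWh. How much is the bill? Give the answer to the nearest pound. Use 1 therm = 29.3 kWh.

£231

38.6 therm × (29.3 kWh/therm) = 1,131 kWh
Cost = 1,131 kWh × £0.204/kWh = £230.72 ≈ £231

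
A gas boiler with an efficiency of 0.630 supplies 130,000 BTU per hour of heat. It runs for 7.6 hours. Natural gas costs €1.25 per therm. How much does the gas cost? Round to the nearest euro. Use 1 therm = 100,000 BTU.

Heat delivered = 130,000 BTU/h × 7.6 h = 988,000 BTU
Gas input = 988,000 / 0.630 = 1,568,254 BTU
= 1,568,254 / 100,000 = 15.68 therm
Cost = 15.68 × €1.25/therm = €19.60 ≈ €20

€20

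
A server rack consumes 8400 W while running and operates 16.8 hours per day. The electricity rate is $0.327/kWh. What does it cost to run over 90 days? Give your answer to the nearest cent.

$4153.16

Energy = 8400 W × 16.8 h/day × 90 days = 12,700,800 Wh = 12,700 kWh
Cost = 12,700 kWh × $0.327/kWh = $4,153.16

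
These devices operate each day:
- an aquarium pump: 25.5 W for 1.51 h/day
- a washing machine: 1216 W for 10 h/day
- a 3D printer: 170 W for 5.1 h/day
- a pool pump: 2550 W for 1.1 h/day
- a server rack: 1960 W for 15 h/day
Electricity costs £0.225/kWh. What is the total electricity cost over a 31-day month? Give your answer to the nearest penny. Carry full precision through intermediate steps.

£315.76

aquarium pump: 25.5 W × 1.51 h × 31 d = 1,194 Wh = 1.194 kWh
washing machine: 1216 W × 10 h × 31 d = 376,960 Wh = 377 kWh
3D printer: 170 W × 5.1 h × 31 d = 26,877 Wh = 26.88 kWh
pool pump: 2550 W × 1.1 h × 31 d = 86,955 Wh = 86.95 kWh
server rack: 1960 W × 15 h × 31 d = 911,400 Wh = 911.4 kWh
Total energy = 1.194 + 377 + 26.88 + 86.95 + 911.4 = 1,403 kWh
Cost = 1,403 kWh × £0.225 = £315.76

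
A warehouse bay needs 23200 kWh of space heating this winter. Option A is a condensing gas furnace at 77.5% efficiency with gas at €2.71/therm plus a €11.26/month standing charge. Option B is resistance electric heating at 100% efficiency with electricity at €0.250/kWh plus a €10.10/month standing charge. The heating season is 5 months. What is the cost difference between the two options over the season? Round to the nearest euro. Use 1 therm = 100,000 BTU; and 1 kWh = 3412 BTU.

Heat load = 23200 kWh × 3412 = 79,158,400 BTU
Gas: input = 79,158,400 / 0.775 = 102,139,871 BTU = 1,021 therm → 1,021 × €2.71 = €2,767.99; + 5 × €11.26 standing = €2,824.29
Electric: 79,158,400 BTU / 3412 = 23,200 kWh → × €0.250 = €5,800.00; + 5 × €10.10 standing = €5,850.50
Difference = |€2,824.29 − €5,850.50| = €3,026.21 ≈ €3026

€3026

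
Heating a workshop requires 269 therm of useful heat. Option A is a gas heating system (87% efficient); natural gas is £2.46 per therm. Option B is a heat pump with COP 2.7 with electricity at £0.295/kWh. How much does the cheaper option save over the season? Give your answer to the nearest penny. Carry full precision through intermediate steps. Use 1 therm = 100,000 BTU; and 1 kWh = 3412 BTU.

Heat load = 269 therm × 100,000 = 26,900,000 BTU
Gas: input = 26,900,000 / 0.870 = 30,919,540 BTU = 309.2 therm → 309.2 × £2.46 = £760.62
Heat pump: 26,900,000 BTU / 3412 = 7,884 kWh heat; / 2.7 = 2,920 kWh in → × £0.295 = £861.39
Difference = |£760.62 − £861.39| = £100.77

£100.77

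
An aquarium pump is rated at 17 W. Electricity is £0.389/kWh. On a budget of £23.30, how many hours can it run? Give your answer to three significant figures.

3520 h

Energy budget = £23.30 / £0.389 per kWh = 59.9 kWh = 59,897 Wh
Runtime = 59,897 Wh / 17 W = 3,523 h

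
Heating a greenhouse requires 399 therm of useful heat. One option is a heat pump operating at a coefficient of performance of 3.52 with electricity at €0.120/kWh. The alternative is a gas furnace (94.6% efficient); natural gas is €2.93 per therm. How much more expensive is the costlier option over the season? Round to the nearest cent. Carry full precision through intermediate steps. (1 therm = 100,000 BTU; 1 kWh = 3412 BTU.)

Heat load = 399 therm × 100,000 = 39,900,000 BTU
Gas: input = 39,900,000 / 0.946 = 42,177,590 BTU = 421.8 therm → 421.8 × €2.93 = €1,235.80
Heat pump: 39,900,000 BTU / 3412 = 11,690 kWh heat; / 3.52 = 3,322 kWh in → × €0.120 = €398.66
Difference = |€1,235.80 − €398.66| = €837.14

€837.14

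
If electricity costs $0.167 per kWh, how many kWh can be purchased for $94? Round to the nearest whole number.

563 kWh

$94 / $0.167 per kWh = 562.9 kWh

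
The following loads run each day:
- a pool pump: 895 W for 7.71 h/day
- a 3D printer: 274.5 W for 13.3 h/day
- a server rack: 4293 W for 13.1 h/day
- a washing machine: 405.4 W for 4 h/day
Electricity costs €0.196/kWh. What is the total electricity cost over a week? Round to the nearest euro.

pool pump: 895 W × 7.71 h × 7 d = 48,303 Wh = 48.3 kWh
3D printer: 274.5 W × 13.3 h × 7 d = 25,556 Wh = 25.56 kWh
server rack: 4293 W × 13.1 h × 7 d = 393,668 Wh = 393.7 kWh
washing machine: 405.4 W × 4 h × 7 d = 11,351 Wh = 11.35 kWh
Total energy = 48.3 + 25.56 + 393.7 + 11.35 = 478.9 kWh
Cost = 478.9 kWh × €0.196 = €93.86 ≈ €94

€94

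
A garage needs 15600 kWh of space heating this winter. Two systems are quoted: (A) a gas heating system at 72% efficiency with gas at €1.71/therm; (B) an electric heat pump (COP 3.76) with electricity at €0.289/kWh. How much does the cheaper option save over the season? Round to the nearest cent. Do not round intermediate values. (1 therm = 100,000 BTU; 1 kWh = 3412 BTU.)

€65.10

Heat load = 15600 kWh × 3412 = 53,227,200 BTU
Gas: input = 53,227,200 / 0.72 = 73,926,667 BTU = 739.3 therm → 739.3 × €1.71 = €1,264.15
Heat pump: 53,227,200 BTU / 3412 = 15,600 kWh heat; / 3.76 = 4,149 kWh in → × €0.289 = €1,199.04
Difference = |€1,264.15 − €1,199.04| = €65.10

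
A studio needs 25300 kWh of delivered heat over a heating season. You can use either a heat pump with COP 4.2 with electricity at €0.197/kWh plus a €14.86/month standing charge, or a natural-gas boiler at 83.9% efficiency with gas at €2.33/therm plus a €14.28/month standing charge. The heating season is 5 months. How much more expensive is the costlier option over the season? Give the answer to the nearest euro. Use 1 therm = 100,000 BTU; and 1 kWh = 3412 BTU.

Heat load = 25300 kWh × 3412 = 86,323,600 BTU
Gas: input = 86,323,600 / 0.839 = 102,888,677 BTU = 1,029 therm → 1,029 × €2.33 = €2,397.31; + 5 × €14.28 standing = €2,468.71
Heat pump: 86,323,600 BTU / 3412 = 25,300 kWh heat; / 4.2 = 6,024 kWh in → × €0.197 = €1,186.69; + 5 × €14.86 standing = €1,260.99
Difference = |€2,468.71 − €1,260.99| = €1,207.72 ≈ €1208

€1208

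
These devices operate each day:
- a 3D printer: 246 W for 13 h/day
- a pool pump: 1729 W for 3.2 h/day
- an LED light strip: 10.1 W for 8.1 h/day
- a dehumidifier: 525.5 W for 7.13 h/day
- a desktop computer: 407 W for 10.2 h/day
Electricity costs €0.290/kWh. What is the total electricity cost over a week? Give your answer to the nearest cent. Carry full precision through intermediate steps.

€33.92

3D printer: 246 W × 13 h × 7 d = 22,386 Wh = 22.39 kWh
pool pump: 1729 W × 3.2 h × 7 d = 38,730 Wh = 38.73 kWh
LED light strip: 10.1 W × 8.1 h × 7 d = 573 Wh = 0.5727 kWh
dehumidifier: 525.5 W × 7.13 h × 7 d = 26,228 Wh = 26.23 kWh
desktop computer: 407 W × 10.2 h × 7 d = 29,060 Wh = 29.06 kWh
Total energy = 22.39 + 38.73 + 0.5727 + 26.23 + 29.06 = 117 kWh
Cost = 117 kWh × €0.290 = €33.92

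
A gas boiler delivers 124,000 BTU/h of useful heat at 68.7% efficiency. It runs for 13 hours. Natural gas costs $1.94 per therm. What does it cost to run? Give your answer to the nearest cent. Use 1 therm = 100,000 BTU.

$45.52

Heat delivered = 124,000 BTU/h × 13 h = 1,612,000 BTU
Gas input = 1,612,000 / 0.687 = 2,346,434 BTU
= 2,346,434 / 100,000 = 23.46 therm
Cost = 23.46 × $1.94/therm = $45.52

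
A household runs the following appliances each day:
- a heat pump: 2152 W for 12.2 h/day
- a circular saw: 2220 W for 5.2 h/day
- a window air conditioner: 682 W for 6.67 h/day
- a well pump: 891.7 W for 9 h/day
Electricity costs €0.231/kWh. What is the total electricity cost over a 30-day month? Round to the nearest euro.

€349

heat pump: 2152 W × 12.2 h × 30 d = 787,632 Wh = 787.6 kWh
circular saw: 2220 W × 5.2 h × 30 d = 346,320 Wh = 346.3 kWh
window air conditioner: 682 W × 6.67 h × 30 d = 136,468 Wh = 136.5 kWh
well pump: 891.7 W × 9 h × 30 d = 240,759 Wh = 240.8 kWh
Total energy = 787.6 + 346.3 + 136.5 + 240.8 = 1,511 kWh
Cost = 1,511 kWh × €0.231 = €349.08 ≈ €349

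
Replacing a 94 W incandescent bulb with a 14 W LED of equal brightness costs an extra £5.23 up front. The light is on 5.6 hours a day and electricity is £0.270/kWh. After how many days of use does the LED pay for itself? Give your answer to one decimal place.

Power saved = 94 − 14 = 80 W
Daily energy saved = 80 W × 5.6 h = 448 Wh = 0.448 kWh
Daily savings = 0.448 × £0.270 = £0.1210
Payback = £5.23 / £0.1210 per day = 43.24 days

43.2 days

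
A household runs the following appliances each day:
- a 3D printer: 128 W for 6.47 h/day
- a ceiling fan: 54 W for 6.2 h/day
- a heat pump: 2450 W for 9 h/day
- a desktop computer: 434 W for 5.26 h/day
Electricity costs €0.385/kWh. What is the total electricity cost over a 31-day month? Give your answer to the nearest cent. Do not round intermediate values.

€304.29

3D printer: 128 W × 6.47 h × 31 d = 25,673 Wh = 25.67 kWh
ceiling fan: 54 W × 6.2 h × 31 d = 10,379 Wh = 10.38 kWh
heat pump: 2450 W × 9 h × 31 d = 683,550 Wh = 683.5 kWh
desktop computer: 434 W × 5.26 h × 31 d = 70,768 Wh = 70.77 kWh
Total energy = 25.67 + 10.38 + 683.5 + 70.77 = 790.4 kWh
Cost = 790.4 kWh × €0.385 = €304.29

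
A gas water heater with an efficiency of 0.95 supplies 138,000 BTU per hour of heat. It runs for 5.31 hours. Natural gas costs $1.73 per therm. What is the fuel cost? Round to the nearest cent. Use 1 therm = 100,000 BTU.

$13.34

Heat delivered = 138,000 BTU/h × 5.31 h = 732,780 BTU
Gas input = 732,780 / 0.95 = 771,347 BTU
= 771,347 / 100,000 = 7.713 therm
Cost = 7.713 × $1.73/therm = $13.34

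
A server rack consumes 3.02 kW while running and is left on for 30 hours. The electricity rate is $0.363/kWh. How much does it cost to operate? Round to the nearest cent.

Energy = 3020 W × 30 h = 90,600 Wh = 90.6 kWh
Cost = 90.6 kWh × $0.363/kWh = $32.89

$32.89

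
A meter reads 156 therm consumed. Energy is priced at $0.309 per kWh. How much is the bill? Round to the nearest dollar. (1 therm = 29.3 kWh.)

$1412

156 therm × (29.3 kWh/therm) = 4,571 kWh
Cost = 4,571 kWh × $0.309/kWh = $1,412.38 ≈ $1412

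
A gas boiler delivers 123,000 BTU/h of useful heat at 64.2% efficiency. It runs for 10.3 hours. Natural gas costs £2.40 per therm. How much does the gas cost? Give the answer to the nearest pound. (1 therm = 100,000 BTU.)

£47

Heat delivered = 123,000 BTU/h × 10.3 h = 1,266,900 BTU
Gas input = 1,266,900 / 0.642 = 1,973,364 BTU
= 1,973,364 / 100,000 = 19.73 therm
Cost = 19.73 × £2.40/therm = £47.36 ≈ £47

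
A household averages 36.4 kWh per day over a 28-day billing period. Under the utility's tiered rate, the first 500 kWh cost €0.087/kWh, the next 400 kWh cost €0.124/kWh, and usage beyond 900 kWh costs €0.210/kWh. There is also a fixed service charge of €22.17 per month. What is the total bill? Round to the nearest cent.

€140.30

Usage = 36.4 kWh/day × 28 days = 1019.2 kWh
First 500 kWh × €0.087 = €43.50
Next 400 kWh × €0.124 = €49.60
Remaining 119.2 kWh × €0.210 = €25.03
Energy charge = €118.13; + service €22.17 = €140.30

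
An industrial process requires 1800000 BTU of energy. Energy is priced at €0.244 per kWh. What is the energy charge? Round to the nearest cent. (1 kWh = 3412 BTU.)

1800000 BTU × (0.00029308 kWh/BTU) = 527.5 kWh
Cost = 527.5 kWh × €0.244/kWh = €128.72

€128.72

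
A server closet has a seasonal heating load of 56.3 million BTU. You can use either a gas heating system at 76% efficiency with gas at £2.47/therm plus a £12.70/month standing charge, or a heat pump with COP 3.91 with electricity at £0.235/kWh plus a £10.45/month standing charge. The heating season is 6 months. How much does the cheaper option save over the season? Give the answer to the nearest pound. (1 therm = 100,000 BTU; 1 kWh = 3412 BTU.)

Heat load = 56.3 × 10⁶ BTU = 56,300,000 BTU
Gas: input = 56,300,000 / 0.76 = 74,078,947 BTU = 740.8 therm → 740.8 × £2.47 = £1,829.75; + 6 × £12.70 standing = £1,905.95
Heat pump: 56,300,000 BTU / 3412 = 16,500 kWh heat; / 3.91 = 4,220 kWh in → × £0.235 = £991.72; + 6 × £10.45 standing = £1,054.42
Difference = |£1,905.95 − £1,054.42| = £851.53 ≈ £852

£852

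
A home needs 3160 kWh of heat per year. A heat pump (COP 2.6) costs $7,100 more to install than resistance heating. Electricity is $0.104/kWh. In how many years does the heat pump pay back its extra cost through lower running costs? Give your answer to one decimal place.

35.1 years

Resistance: 3160 kWh × $0.104 = $328.64/yr
Heat pump: 3160 / 2.6 = 1215 kWh in → × $0.104 = $126.40/yr
Annual savings = $202.24
Payback = $7,100 / $202.24 = 35.1 years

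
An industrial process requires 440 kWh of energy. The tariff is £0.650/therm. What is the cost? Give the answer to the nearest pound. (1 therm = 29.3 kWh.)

440 kWh × (0.03413 therm/kWh) = 15.02 therm
Cost = 15.02 therm × £0.650/therm = £9.76 ≈ £10

£10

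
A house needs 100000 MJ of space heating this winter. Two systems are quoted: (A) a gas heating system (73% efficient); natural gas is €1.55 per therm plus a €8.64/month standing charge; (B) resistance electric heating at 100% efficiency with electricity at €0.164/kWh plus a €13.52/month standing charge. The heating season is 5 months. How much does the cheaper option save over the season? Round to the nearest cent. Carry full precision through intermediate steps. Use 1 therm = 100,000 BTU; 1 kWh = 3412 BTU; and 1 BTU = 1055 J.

€2567.79

Heat load = 100000 MJ = 100,000,000,000 J / 1055 = 94,786,730 BTU
Gas: input = 94,786,730 / 0.73 = 129,844,835 BTU = 1,298 therm → 1,298 × €1.55 = €2,012.59; + 5 × €8.64 standing = €2,055.79
Electric: 94,786,730 BTU / 3412 = 27,780 kWh → × €0.164 = €4,555.99; + 5 × €13.52 standing = €4,623.59
Difference = |€2,055.79 − €4,623.59| = €2,567.79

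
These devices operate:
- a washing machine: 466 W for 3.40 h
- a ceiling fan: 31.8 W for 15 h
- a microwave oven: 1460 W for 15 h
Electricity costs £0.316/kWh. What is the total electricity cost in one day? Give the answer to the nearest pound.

£8

washing machine: 466 W × 3.40 h = 1,584 Wh = 1.584 kWh
ceiling fan: 31.8 W × 15 h = 477 Wh = 0.477 kWh
microwave oven: 1460 W × 15 h = 21,900 Wh = 21.9 kWh
Total energy = 1.584 + 0.477 + 21.9 = 23.96 kWh
Cost = 23.96 kWh × £0.316 = £7.57 ≈ £8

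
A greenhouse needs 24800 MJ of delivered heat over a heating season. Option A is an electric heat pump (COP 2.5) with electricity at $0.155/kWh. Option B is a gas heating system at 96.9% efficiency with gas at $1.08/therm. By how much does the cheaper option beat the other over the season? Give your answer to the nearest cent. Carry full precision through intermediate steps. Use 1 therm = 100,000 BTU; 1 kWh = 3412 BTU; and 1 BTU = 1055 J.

Heat load = 24800 MJ = 24,800,000,000 J / 1055 = 23,507,109 BTU
Gas: input = 23,507,109 / 0.969 = 24,259,142 BTU = 242.6 therm → 242.6 × $1.08 = $262.00
Heat pump: 23,507,109 BTU / 3412 = 6,890 kWh heat; / 2.5 = 2,756 kWh in → × $0.155 = $427.15
Difference = |$262.00 − $427.15| = $165.15

$165.15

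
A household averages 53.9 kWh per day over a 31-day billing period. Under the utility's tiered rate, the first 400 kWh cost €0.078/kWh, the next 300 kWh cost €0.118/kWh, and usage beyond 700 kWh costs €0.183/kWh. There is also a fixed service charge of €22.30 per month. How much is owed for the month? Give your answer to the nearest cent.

€266.57

Usage = 53.9 kWh/day × 31 days = 1670.9 kWh
First 400 kWh × €0.078 = €31.20
Next 300 kWh × €0.118 = €35.40
Remaining 970.9 kWh × €0.183 = €177.67
Energy charge = €244.27; + service €22.30 = €266.57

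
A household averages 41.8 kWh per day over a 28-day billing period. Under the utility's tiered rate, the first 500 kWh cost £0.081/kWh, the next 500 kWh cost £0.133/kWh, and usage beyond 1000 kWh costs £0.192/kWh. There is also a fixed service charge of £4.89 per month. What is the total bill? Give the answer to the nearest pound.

£145

Usage = 41.8 kWh/day × 28 days = 1170.4 kWh
First 500 kWh × £0.081 = £40.50
Next 500 kWh × £0.133 = £66.50
Remaining 170.4 kWh × £0.192 = £32.72
Energy charge = £139.72; + service £4.89 = £144.61 ≈ £145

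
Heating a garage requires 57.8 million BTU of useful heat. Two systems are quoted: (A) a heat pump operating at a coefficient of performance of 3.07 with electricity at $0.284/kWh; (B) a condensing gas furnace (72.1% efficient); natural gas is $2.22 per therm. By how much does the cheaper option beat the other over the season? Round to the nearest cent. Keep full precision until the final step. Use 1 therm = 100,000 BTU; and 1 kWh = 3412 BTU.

Heat load = 57.8 × 10⁶ BTU = 57,800,000 BTU
Gas: input = 57,800,000 / 0.721 = 80,166,436 BTU = 801.7 therm → 801.7 × $2.22 = $1,779.69
Heat pump: 57,800,000 BTU / 3412 = 16,940 kWh heat; / 3.07 = 5,518 kWh in → × $0.284 = $1,567.11
Difference = |$1,779.69 − $1,567.11| = $212.59

$212.59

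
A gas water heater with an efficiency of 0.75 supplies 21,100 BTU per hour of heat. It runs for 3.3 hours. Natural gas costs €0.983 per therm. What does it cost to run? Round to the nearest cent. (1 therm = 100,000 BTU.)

Heat delivered = 21,100 BTU/h × 3.3 h = 69,630 BTU
Gas input = 69,630 / 0.75 = 92,840 BTU
= 92,840 / 100,000 = 0.9284 therm
Cost = 0.9284 × €0.983/therm = €0.91

€0.91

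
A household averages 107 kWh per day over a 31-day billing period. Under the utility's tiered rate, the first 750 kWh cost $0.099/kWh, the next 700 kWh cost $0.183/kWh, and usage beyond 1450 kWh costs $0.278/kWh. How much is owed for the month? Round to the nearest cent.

Usage = 107 kWh/day × 31 days = 3317 kWh
First 750 kWh × $0.099 = $74.25
Next 700 kWh × $0.183 = $128.10
Remaining 1867 kWh × $0.278 = $519.03
Total = $721.38

$721.38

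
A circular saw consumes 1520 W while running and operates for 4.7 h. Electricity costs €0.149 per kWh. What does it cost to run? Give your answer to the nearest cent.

Energy = 1520 W × 4.7 h = 7,144 Wh = 7.144 kWh
Cost = 7.144 kWh × €0.149/kWh = €1.06

€1.06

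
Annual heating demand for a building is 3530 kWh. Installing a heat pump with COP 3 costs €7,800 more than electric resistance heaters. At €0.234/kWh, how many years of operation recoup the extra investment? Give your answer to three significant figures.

Resistance: 3530 kWh × €0.234 = €826.02/yr
Heat pump: 3530 / 3 = 1177 kWh in → × €0.234 = €275.34/yr
Annual savings = €550.68
Payback = €7,800 / €550.68 = 14.2 years

14.2 years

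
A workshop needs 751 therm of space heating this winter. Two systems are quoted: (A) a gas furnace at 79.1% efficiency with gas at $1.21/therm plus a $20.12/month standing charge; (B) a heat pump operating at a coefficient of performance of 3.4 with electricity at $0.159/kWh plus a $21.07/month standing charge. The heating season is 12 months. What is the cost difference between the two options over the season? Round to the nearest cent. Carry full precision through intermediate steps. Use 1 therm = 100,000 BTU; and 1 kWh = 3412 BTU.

Heat load = 751 therm × 100,000 = 75,100,000 BTU
Gas: input = 75,100,000 / 0.791 = 94,943,110 BTU = 949.4 therm → 949.4 × $1.21 = $1,148.81; + 12 × $20.12 standing = $1,390.25
Heat pump: 75,100,000 BTU / 3412 = 22,010 kWh heat; / 3.4 = 6,474 kWh in → × $0.159 = $1,029.32; + 12 × $21.07 standing = $1,282.16
Difference = |$1,390.25 − $1,282.16| = $108.09

$108.09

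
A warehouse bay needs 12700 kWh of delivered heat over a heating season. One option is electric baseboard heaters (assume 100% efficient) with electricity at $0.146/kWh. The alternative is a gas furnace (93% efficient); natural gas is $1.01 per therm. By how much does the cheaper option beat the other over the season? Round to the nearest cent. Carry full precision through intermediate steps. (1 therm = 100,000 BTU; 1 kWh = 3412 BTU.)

$1383.60

Heat load = 12700 kWh × 3412 = 43,332,400 BTU
Gas: input = 43,332,400 / 0.93 = 46,593,978 BTU = 465.9 therm → 465.9 × $1.01 = $470.60
Electric: 43,332,400 BTU / 3412 = 12,700 kWh → × $0.146 = $1,854.20
Difference = |$470.60 − $1,854.20| = $1,383.60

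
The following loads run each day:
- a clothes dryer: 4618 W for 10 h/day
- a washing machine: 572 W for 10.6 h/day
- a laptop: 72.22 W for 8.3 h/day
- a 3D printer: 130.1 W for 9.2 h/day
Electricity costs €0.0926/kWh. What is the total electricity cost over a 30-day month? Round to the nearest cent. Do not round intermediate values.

€150.12

clothes dryer: 4618 W × 10 h × 30 d = 1,385,400 Wh = 1,385 kWh
washing machine: 572 W × 10.6 h × 30 d = 181,896 Wh = 181.9 kWh
laptop: 72.22 W × 8.3 h × 30 d = 17,983 Wh = 17.98 kWh
3D printer: 130.1 W × 9.2 h × 30 d = 35,908 Wh = 35.91 kWh
Total energy = 1,385 + 181.9 + 17.98 + 35.91 = 1,621 kWh
Cost = 1,621 kWh × €0.0926 = €150.12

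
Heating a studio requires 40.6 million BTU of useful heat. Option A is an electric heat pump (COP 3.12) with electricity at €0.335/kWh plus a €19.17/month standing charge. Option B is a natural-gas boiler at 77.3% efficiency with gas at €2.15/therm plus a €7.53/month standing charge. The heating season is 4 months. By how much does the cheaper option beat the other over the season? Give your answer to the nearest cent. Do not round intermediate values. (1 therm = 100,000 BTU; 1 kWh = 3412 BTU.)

Heat load = 40.6 × 10⁶ BTU = 40,600,000 BTU
Gas: input = 40,600,000 / 0.773 = 52,522,639 BTU = 525.2 therm → 525.2 × €2.15 = €1,129.24; + 4 × €7.53 standing = €1,159.36
Heat pump: 40,600,000 BTU / 3412 = 11,900 kWh heat; / 3.12 = 3,814 kWh in → × €0.335 = €1,277.64; + 4 × €19.17 standing = €1,354.32
Difference = |€1,159.36 − €1,354.32| = €194.96

€194.96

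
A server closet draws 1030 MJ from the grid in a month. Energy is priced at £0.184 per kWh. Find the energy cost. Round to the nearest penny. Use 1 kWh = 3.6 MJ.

£52.64

1030 MJ × (0.27778 kWh/MJ) = 286.1 kWh
Cost = 286.1 kWh × £0.184/kWh = £52.64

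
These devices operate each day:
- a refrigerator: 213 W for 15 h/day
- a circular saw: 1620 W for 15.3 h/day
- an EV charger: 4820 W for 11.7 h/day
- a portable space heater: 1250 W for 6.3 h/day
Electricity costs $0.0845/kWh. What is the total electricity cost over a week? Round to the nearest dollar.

refrigerator: 213 W × 15 h × 7 d = 22,365 Wh = 22.36 kWh
circular saw: 1620 W × 15.3 h × 7 d = 173,502 Wh = 173.5 kWh
EV charger: 4820 W × 11.7 h × 7 d = 394,758 Wh = 394.8 kWh
portable space heater: 1250 W × 6.3 h × 7 d = 55,125 Wh = 55.12 kWh
Total energy = 22.36 + 173.5 + 394.8 + 55.12 = 645.8 kWh
Cost = 645.8 kWh × $0.0845 = $54.57 ≈ $55

$55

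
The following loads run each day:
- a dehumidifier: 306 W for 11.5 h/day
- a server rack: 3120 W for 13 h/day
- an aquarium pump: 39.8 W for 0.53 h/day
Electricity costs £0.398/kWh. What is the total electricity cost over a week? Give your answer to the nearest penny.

£122.86

dehumidifier: 306 W × 11.5 h × 7 d = 24,633 Wh = 24.63 kWh
server rack: 3120 W × 13 h × 7 d = 283,920 Wh = 283.9 kWh
aquarium pump: 39.8 W × 0.53 h × 7 d = 148 Wh = 0.1477 kWh
Total energy = 24.63 + 283.9 + 0.1477 = 308.7 kWh
Cost = 308.7 kWh × £0.398 = £122.86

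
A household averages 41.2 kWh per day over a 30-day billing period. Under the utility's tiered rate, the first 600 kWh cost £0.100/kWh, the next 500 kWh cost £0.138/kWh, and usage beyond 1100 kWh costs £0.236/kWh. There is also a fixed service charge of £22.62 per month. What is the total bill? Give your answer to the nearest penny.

Usage = 41.2 kWh/day × 30 days = 1236 kWh
First 600 kWh × £0.100 = £60.00
Next 500 kWh × £0.138 = £69.00
Remaining 136 kWh × £0.236 = £32.10
Energy charge = £161.10; + service £22.62 = £183.72

£183.72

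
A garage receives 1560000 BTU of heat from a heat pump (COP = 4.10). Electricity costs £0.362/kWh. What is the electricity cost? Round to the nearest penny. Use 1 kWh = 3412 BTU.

Heat delivered = 1,560,000 BTU / 3412 = 457.2 kWh
Electrical input = 457.2 kWh / 4.10 = 111.5 kWh
Cost = 111.5 × £0.362/kWh = £40.37

£40.37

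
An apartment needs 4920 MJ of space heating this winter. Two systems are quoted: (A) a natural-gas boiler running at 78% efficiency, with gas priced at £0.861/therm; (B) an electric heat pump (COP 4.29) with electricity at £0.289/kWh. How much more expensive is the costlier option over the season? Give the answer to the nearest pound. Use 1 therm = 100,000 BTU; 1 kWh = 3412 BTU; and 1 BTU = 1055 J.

Heat load = 4920 MJ = 4,920,000,000 J / 1055 = 4,663,507 BTU
Gas: input = 4,663,507 / 0.78 = 5,978,855 BTU = 59.79 therm → 59.79 × £0.861 = £51.48
Heat pump: 4,663,507 BTU / 3412 = 1,367 kWh heat; / 4.29 = 318.6 kWh in → × £0.289 = £92.08
Difference = |£51.48 − £92.08| = £40.60 ≈ £41

£41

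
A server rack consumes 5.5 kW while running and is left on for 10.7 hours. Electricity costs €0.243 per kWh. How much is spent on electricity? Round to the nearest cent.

€14.30

Energy = 5500 W × 10.7 h = 58,850 Wh = 58.85 kWh
Cost = 58.85 kWh × €0.243/kWh = €14.30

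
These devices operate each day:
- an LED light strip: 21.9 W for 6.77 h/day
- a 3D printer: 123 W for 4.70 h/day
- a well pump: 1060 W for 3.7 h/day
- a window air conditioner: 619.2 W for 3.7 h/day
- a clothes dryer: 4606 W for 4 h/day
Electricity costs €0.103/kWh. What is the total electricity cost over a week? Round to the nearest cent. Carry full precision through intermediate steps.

€18.29

LED light strip: 21.9 W × 6.77 h × 7 d = 1,038 Wh = 1.038 kWh
3D printer: 123 W × 4.70 h × 7 d = 4,047 Wh = 4.047 kWh
well pump: 1060 W × 3.7 h × 7 d = 27,454 Wh = 27.45 kWh
window air conditioner: 619.2 W × 3.7 h × 7 d = 16,037 Wh = 16.04 kWh
clothes dryer: 4606 W × 4 h × 7 d = 128,968 Wh = 129 kWh
Total energy = 1.038 + 4.047 + 27.45 + 16.04 + 129 = 177.5 kWh
Cost = 177.5 kWh × €0.103 = €18.29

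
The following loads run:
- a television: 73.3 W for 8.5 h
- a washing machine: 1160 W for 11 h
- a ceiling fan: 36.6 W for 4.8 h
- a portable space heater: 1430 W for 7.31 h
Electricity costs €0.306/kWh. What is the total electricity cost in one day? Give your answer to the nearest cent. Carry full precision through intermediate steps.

television: 73.3 W × 8.5 h = 623 Wh = 0.623 kWh
washing machine: 1160 W × 11 h = 12,760 Wh = 12.76 kWh
ceiling fan: 36.6 W × 4.8 h = 176 Wh = 0.1757 kWh
portable space heater: 1430 W × 7.31 h = 10,453 Wh = 10.45 kWh
Total energy = 0.623 + 12.76 + 0.1757 + 10.45 = 24.01 kWh
Cost = 24.01 kWh × €0.306 = €7.35

€7.35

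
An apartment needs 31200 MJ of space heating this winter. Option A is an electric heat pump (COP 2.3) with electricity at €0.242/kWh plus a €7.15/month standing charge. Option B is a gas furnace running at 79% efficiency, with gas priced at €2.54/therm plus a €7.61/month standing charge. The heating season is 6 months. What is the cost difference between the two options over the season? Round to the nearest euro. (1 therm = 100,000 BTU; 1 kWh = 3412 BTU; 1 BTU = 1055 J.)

€42

Heat load = 31200 MJ = 31,200,000,000 J / 1055 = 29,573,460 BTU
Gas: input = 29,573,460 / 0.79 = 37,434,759 BTU = 374.3 therm → 374.3 × €2.54 = €950.84; + 6 × €7.61 standing = €996.50
Heat pump: 29,573,460 BTU / 3412 = 8,667 kWh heat; / 2.3 = 3,768 kWh in → × €0.242 = €911.97; + 6 × €7.15 standing = €954.87
Difference = |€996.50 − €954.87| = €41.63 ≈ €42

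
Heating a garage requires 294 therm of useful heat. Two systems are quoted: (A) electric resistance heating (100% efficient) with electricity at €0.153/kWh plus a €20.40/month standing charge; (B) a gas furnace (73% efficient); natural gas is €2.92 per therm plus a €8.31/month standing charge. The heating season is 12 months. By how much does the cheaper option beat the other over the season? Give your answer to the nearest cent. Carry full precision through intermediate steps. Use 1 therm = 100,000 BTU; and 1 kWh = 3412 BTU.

Heat load = 294 therm × 100,000 = 29,400,000 BTU
Gas: input = 29,400,000 / 0.73 = 40,273,973 BTU = 402.7 therm → 402.7 × €2.92 = €1,176.00; + 12 × €8.31 standing = €1,275.72
Electric: 29,400,000 BTU / 3412 = 8,617 kWh → × €0.153 = €1,318.35; + 12 × €20.40 standing = €1,563.15
Difference = |€1,275.72 − €1,563.15| = €287.43

€287.43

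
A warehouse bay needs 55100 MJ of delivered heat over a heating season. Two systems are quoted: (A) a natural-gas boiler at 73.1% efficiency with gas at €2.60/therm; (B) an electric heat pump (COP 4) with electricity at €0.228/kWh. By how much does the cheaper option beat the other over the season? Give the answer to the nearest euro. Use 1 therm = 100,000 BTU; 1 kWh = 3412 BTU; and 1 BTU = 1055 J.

Heat load = 55100 MJ = 55,100,000,000 J / 1055 = 52,227,488 BTU
Gas: input = 52,227,488 / 0.731 = 71,446,632 BTU = 714.5 therm → 714.5 × €2.60 = €1,857.61
Heat pump: 52,227,488 BTU / 3412 = 15,310 kWh heat; / 4 = 3,827 kWh in → × €0.228 = €872.50
Difference = |€1,857.61 − €872.50| = €985.11 ≈ €985

€985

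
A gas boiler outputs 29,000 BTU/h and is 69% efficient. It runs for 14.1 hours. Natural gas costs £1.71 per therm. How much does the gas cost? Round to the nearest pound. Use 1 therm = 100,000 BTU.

Heat delivered = 29,000 BTU/h × 14.1 h = 408,900 BTU
Gas input = 408,900 / 0.690 = 592,609 BTU
= 592,609 / 100,000 = 5.926 therm
Cost = 5.926 × £1.71/therm = £10.13 ≈ £10

£10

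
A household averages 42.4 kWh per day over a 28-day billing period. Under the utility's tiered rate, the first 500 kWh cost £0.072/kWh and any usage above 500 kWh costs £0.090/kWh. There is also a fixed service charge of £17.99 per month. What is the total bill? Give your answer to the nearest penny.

£115.84

Usage = 42.4 kWh/day × 28 days = 1187.2 kWh
First 500 kWh × £0.072 = £36.00
Remaining 687.2 kWh × £0.090 = £61.85
Energy charge = £97.85; + service £17.99 = £115.84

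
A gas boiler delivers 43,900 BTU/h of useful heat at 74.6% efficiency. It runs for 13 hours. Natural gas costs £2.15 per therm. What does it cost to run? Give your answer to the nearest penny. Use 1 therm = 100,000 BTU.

£16.45

Heat delivered = 43,900 BTU/h × 13 h = 570,700 BTU
Gas input = 570,700 / 0.746 = 765,013 BTU
= 765,013 / 100,000 = 7.65 therm
Cost = 7.65 × £2.15/therm = £16.45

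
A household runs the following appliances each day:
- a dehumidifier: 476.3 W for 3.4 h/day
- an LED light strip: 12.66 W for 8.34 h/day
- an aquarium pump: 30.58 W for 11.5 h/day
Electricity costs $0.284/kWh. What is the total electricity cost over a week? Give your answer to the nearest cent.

dehumidifier: 476.3 W × 3.4 h × 7 d = 11,336 Wh = 11.34 kWh
LED light strip: 12.66 W × 8.34 h × 7 d = 739 Wh = 0.7391 kWh
aquarium pump: 30.58 W × 11.5 h × 7 d = 2,462 Wh = 2.462 kWh
Total energy = 11.34 + 0.7391 + 2.462 = 14.54 kWh
Cost = 14.54 kWh × $0.284 = $4.13

$4.13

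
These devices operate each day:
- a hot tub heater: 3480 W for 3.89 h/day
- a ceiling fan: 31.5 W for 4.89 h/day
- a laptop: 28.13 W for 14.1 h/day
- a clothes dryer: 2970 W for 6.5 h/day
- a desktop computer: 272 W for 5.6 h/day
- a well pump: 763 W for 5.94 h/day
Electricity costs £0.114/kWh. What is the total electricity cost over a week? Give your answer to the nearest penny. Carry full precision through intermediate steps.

£31.48

hot tub heater: 3480 W × 3.89 h × 7 d = 94,760 Wh = 94.76 kWh
ceiling fan: 31.5 W × 4.89 h × 7 d = 1,078 Wh = 1.078 kWh
laptop: 28.13 W × 14.1 h × 7 d = 2,776 Wh = 2.776 kWh
clothes dryer: 2970 W × 6.5 h × 7 d = 135,135 Wh = 135.1 kWh
desktop computer: 272 W × 5.6 h × 7 d = 10,662 Wh = 10.66 kWh
well pump: 763 W × 5.94 h × 7 d = 31,726 Wh = 31.73 kWh
Total energy = 94.76 + 1.078 + 2.776 + 135.1 + 10.66 + 31.73 = 276.1 kWh
Cost = 276.1 kWh × £0.114 = £31.48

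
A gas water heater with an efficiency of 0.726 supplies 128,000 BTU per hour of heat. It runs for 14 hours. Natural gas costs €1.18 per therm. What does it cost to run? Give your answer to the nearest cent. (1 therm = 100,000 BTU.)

Heat delivered = 128,000 BTU/h × 14 h = 1,792,000 BTU
Gas input = 1,792,000 / 0.726 = 2,468,320 BTU
= 2,468,320 / 100,000 = 24.68 therm
Cost = 24.68 × €1.18/therm = €29.13

€29.13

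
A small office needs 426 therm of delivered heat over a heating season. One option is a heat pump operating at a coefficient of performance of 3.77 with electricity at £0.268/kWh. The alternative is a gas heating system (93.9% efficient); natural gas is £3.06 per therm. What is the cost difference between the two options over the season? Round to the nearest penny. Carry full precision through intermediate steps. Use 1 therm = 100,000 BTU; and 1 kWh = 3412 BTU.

£500.69

Heat load = 426 therm × 100,000 = 42,600,000 BTU
Gas: input = 42,600,000 / 0.939 = 45,367,412 BTU = 453.7 therm → 453.7 × £3.06 = £1,388.24
Heat pump: 42,600,000 BTU / 3412 = 12,490 kWh heat; / 3.77 = 3,312 kWh in → × £0.268 = £887.55
Difference = |£1,388.24 − £887.55| = £500.69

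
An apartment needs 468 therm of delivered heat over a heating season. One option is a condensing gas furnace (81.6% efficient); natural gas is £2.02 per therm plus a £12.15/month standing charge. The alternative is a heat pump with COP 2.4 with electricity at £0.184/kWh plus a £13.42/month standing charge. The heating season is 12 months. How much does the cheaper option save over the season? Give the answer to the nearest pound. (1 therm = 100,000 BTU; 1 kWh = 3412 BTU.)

Heat load = 468 therm × 100,000 = 46,800,000 BTU
Gas: input = 46,800,000 / 0.816 = 57,352,941 BTU = 573.5 therm → 573.5 × £2.02 = £1,158.53; + 12 × £12.15 standing = £1,304.33
Heat pump: 46,800,000 BTU / 3412 = 13,720 kWh heat; / 2.4 = 5,715 kWh in → × £0.184 = £1,051.58; + 12 × £13.42 standing = £1,212.62
Difference = |£1,304.33 − £1,212.62| = £91.71 ≈ £92

£92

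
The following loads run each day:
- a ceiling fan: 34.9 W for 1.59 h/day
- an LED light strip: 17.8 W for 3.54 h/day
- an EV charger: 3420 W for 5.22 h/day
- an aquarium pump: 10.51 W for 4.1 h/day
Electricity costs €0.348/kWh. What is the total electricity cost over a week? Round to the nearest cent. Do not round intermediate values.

ceiling fan: 34.9 W × 1.59 h × 7 d = 388 Wh = 0.3884 kWh
LED light strip: 17.8 W × 3.54 h × 7 d = 441 Wh = 0.4411 kWh
EV charger: 3420 W × 5.22 h × 7 d = 124,967 Wh = 125 kWh
aquarium pump: 10.51 W × 4.1 h × 7 d = 302 Wh = 0.3016 kWh
Total energy = 0.3884 + 0.4411 + 125 + 0.3016 = 126.1 kWh
Cost = 126.1 kWh × €0.348 = €43.88

€43.88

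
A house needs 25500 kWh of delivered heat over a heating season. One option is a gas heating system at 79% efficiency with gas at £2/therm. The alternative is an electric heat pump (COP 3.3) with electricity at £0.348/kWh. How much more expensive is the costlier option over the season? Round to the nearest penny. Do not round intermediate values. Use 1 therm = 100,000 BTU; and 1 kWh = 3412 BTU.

£486.41

Heat load = 25500 kWh × 3412 = 87,006,000 BTU
Gas: input = 87,006,000 / 0.79 = 110,134,177 BTU = 1,101 therm → 1,101 × £2 = £2,202.68
Heat pump: 87,006,000 BTU / 3412 = 25,500 kWh heat; / 3.3 = 7,727 kWh in → × £0.348 = £2,689.09
Difference = |£2,202.68 − £2,689.09| = £486.41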